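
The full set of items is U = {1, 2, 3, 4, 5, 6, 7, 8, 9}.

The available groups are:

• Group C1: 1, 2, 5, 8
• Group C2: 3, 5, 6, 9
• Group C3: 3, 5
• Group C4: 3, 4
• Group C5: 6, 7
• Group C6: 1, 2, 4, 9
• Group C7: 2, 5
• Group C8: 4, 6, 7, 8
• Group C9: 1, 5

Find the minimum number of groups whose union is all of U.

Take {C2, C6, C8}. Their union is {1, 2, 3, 4, 5, 6, 7, 8, 9}, which is all 9 items.
Each group has at most 4 items, and 2·4 = 8 < 9 — so at least 3 groups are needed, and 3 is optimal.

3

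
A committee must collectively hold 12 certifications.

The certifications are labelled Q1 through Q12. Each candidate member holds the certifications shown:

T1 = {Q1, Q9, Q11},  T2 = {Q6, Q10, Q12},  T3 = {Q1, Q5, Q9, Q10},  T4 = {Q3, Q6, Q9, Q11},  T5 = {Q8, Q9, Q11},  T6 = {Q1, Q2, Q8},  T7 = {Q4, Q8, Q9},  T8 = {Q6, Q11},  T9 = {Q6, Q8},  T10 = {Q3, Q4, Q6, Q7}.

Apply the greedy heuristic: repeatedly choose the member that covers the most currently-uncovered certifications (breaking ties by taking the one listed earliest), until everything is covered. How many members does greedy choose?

Greedy: pick T3 (covers 4 new) → pick T10 (covers 4 new) → pick T5 (covers 2 new) → pick T2 (covers 1 new) → pick T6 (covers 1 new). Total picks: 5.

5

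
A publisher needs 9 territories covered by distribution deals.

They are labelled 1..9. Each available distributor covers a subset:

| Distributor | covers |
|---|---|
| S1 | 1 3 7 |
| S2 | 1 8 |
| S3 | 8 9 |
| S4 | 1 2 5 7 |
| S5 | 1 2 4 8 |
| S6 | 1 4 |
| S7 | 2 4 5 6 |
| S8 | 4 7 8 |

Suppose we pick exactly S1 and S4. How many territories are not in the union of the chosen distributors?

4

Union of S1, S4 = {1, 2, 3, 5, 7}.
Not covered: 4, 6, 8, 9 — 4 territories.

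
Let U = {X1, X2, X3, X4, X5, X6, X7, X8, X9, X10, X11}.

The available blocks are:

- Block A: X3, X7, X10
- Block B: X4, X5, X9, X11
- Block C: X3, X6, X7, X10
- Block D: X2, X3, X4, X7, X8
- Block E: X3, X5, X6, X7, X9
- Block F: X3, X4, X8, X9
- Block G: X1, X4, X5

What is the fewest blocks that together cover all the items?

4

B, C, D, and G cover everything between them: the union {X1, X2, X3, X4, X5, X6, X7, X8, X9, X10, X11} is all of U.
No 3 of the 7 blocks cover everything (all 35 combinations miss at least one item), so 4 is optimal.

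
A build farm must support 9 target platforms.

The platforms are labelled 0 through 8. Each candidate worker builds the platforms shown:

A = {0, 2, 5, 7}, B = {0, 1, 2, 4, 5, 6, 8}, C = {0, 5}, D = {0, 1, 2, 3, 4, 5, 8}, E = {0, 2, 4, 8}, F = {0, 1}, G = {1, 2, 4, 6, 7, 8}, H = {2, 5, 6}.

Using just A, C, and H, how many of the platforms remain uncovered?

Union of A, C, H = {0, 2, 5, 6, 7}.
Not covered: 1, 3, 4, 8 — 4 platforms.

4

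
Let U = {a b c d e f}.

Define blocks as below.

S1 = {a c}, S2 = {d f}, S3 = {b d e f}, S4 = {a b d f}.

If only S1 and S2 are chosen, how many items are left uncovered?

2

Union of S1, S2 = {a, c, d, f}.
Not covered: b, e — 2 items.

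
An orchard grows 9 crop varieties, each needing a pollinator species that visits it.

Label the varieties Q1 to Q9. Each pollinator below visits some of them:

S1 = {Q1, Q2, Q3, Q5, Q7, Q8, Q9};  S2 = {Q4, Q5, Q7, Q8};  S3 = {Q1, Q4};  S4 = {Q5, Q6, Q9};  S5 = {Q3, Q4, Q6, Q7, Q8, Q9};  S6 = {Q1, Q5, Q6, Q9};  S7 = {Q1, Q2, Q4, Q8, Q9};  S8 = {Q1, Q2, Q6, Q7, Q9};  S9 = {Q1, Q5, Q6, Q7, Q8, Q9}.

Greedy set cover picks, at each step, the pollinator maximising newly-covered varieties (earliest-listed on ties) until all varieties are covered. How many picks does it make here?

Greedy: pick S1 (covers 7 new) → pick S5 (covers 2 new). Total picks: 2.

2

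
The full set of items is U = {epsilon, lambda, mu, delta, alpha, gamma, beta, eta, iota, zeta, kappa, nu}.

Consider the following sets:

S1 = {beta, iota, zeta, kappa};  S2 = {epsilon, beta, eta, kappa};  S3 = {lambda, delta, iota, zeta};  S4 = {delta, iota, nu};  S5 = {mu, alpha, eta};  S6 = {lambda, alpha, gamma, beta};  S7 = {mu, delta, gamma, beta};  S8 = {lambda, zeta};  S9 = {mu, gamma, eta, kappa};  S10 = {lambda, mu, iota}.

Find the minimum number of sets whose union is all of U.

S2 and S3 and S4 and S5 and S7 together: S2 ∪ S3 ∪ S4 ∪ S5 ∪ S7 = {epsilon, lambda, mu, delta, alpha, gamma, beta, eta, iota, zeta, kappa, nu} — every item is covered.
No 4 of the 10 sets cover everything (all 210 combinations miss at least one item), so 5 is optimal.

5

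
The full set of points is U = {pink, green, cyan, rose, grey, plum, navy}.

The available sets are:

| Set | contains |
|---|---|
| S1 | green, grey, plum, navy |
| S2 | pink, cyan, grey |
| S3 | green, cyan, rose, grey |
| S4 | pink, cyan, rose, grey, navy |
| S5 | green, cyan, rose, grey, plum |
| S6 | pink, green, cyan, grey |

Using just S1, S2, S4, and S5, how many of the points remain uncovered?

Union of S1, S2, S4, S5 = {pink, green, cyan, rose, grey, plum, navy} — that's every point, so 0 are uncovered.

0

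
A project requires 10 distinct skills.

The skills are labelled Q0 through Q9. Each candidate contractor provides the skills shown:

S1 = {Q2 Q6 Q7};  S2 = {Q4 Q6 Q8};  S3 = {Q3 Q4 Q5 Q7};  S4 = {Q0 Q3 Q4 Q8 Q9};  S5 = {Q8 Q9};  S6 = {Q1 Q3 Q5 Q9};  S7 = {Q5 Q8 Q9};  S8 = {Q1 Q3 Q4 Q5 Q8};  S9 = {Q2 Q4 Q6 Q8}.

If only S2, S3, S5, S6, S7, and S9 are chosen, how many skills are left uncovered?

Union of S2, S3, S5, S6, S7, S9 = {Q1, Q2, Q3, Q4, Q5, Q6, Q7, Q8, Q9}.
Not covered: Q0 — 1 skill.

1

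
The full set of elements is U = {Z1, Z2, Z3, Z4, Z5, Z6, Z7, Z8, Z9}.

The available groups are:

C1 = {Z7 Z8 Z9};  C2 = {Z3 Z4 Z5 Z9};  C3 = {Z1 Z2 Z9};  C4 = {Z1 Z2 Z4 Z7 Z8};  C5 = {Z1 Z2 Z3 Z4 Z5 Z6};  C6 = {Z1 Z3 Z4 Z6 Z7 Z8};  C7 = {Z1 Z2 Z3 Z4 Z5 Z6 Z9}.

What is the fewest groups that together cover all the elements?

2

C1 and C7 together: C1 ∪ C7 = {Z1, Z2, Z3, Z4, Z5, Z6, Z7, Z8, Z9} — every element is covered.
No single group has all 9 elements (the largest, C7, has 7), so 2 is optimal.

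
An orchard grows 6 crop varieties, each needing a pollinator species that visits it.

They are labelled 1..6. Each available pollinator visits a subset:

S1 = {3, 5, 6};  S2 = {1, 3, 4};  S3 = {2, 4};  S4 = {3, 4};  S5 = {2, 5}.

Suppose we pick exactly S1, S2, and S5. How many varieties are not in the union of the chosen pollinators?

0

Union of S1, S2, S5 = {1, 2, 3, 4, 5, 6} — that's every variety, so 0 are uncovered.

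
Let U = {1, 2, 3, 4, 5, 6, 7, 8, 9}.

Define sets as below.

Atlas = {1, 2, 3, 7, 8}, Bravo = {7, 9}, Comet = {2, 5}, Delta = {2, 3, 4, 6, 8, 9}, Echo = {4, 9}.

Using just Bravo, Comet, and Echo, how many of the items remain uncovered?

Union of Bravo, Comet, Echo = {2, 4, 5, 7, 9}.
Not covered: 1, 3, 6, 8 — 4 items.

4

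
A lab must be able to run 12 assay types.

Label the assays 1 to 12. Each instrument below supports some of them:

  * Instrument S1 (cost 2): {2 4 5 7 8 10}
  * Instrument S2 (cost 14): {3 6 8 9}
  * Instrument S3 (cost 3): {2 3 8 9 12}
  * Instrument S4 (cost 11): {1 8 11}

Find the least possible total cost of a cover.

30

S1, S2, S3, S4 together cover every assay (S1 ∪ S2 ∪ S3 ∪ S4 = {1, 2, 3, 4, 5, 6, 7, 8, 9, 10, 11, 12}); total cost 2 + 14 + 3 + 11 = 30.
No covering selection has total cost below 30.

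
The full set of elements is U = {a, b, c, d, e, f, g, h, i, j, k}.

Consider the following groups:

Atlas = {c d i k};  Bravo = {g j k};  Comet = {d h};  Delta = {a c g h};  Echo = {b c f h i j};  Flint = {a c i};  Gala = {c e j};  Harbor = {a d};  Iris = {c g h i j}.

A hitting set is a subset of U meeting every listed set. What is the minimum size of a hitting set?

Take T = {c, d, j}. Each listed group contains at least one of these, so T is a hitting set of size 3.
The groups Bravo, Comet, Flint are pairwise disjoint, so any hitting set needs a separate element for each — at least 3. Hence 3 is optimal.

3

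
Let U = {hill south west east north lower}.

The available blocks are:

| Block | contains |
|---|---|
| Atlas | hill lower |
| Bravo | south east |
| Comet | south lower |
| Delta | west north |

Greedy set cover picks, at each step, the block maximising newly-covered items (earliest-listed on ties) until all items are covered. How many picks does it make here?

3

Greedy: pick Atlas (covers 2 new) → pick Bravo (covers 2 new) → pick Delta (covers 2 new). Total picks: 3.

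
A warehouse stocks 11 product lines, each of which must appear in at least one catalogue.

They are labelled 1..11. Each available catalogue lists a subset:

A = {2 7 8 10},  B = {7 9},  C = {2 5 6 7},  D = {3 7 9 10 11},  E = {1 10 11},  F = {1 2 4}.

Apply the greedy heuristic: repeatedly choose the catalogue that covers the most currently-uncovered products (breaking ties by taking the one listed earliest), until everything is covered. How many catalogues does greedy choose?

Greedy: pick D (covers 5 new) → pick C (covers 3 new) → pick F (covers 2 new) → pick A (covers 1 new). Total picks: 4.

4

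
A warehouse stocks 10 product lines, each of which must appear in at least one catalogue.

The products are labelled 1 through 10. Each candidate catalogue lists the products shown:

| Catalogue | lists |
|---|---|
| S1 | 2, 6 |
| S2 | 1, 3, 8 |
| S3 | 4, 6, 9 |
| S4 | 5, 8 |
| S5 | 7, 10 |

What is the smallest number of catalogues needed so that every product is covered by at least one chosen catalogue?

5

Take {S1, S2, S3, S4, S5}. Their union is {1, 2, 3, 4, 5, 6, 7, 8, 9, 10}, which is all 10 products.
No 4 of the 5 catalogues cover everything (all 5 combinations miss at least one product), so 5 is optimal.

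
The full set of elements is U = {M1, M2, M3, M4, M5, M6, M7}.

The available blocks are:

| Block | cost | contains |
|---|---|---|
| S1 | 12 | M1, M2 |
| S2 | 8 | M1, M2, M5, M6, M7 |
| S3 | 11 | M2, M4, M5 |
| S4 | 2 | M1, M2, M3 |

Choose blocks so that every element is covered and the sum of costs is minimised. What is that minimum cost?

S2, S3, S4 together cover every element (S2 ∪ S3 ∪ S4 = {M1, M2, M3, M4, M5, M6, M7}); total cost 8 + 11 + 2 = 21.
No covering selection has total cost below 21.

21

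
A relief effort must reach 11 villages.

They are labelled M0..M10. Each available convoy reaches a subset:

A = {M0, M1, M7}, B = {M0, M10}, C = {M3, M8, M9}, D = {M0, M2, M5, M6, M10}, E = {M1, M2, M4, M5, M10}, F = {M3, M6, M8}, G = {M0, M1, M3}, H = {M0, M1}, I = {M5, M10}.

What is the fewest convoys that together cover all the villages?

4

A and C and E and F together: A ∪ C ∪ E ∪ F = {M0, M1, M2, M3, M4, M5, M6, M7, M8, M9, M10} — every village is covered.
No 3 of the 9 convoys cover everything (all 84 combinations miss at least one village), so 4 is optimal.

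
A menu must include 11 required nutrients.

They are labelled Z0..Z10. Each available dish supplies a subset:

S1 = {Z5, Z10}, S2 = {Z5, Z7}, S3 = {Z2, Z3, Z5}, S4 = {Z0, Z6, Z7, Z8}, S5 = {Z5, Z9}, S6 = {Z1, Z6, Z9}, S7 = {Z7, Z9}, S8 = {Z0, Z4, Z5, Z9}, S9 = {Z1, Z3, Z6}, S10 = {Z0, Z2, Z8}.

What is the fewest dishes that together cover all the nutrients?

5

Take {S1, S4, S8, S9, S10}. Their union is {Z0, Z1, Z2, Z3, Z4, Z5, Z6, Z7, Z8, Z9, Z10}, which is all 11 nutrients.
No 4 of the 10 dishes cover everything (all 210 combinations miss at least one nutrient), so 5 is optimal.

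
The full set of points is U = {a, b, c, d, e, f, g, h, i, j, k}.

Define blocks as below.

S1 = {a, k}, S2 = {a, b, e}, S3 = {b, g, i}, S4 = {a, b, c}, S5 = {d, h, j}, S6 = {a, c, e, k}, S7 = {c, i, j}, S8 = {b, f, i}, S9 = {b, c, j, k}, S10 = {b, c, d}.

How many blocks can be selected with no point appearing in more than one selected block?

S1, S5, S8 are pairwise disjoint (S1={a,k}; S5={d,h,j}; S8={b,f,i}).
Every remaining block overlaps one of these, and no 4 of the listed blocks are pairwise disjoint, so 3 is the maximum.

3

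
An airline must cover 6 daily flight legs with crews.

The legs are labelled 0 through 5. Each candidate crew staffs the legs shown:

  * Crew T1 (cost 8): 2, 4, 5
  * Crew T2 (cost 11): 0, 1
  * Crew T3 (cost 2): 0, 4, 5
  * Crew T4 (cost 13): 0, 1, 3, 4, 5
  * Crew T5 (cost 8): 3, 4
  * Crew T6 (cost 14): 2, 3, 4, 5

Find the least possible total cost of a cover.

T1, T4 together cover every leg (T1 ∪ T4 = {0, 1, 2, 3, 4, 5}); total cost 8 + 13 = 21.
The greedy pick T3, T4, T1 costs 23; no covering selection beats 21.

21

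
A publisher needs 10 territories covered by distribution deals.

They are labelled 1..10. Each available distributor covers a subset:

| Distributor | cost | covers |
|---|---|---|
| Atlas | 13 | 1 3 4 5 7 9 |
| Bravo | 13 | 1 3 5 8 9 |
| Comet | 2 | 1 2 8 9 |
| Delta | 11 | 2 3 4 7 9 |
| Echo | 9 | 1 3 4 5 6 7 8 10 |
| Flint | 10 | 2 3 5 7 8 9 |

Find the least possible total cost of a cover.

Comet, Echo together cover every territory (Comet ∪ Echo = {1, 2, 3, 4, 5, 6, 7, 8, 9, 10}); total cost 2 + 9 = 11.
No covering selection has total cost below 11.

11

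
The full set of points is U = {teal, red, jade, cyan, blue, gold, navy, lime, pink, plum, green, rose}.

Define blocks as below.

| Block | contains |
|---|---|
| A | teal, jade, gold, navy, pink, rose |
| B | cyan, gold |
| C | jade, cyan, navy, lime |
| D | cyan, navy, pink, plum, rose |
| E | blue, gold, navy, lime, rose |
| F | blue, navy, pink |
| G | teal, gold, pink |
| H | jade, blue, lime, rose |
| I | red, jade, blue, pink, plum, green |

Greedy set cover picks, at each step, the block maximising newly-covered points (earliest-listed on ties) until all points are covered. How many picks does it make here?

3

Greedy: pick A (covers 6 new) → pick I (covers 4 new) → pick C (covers 2 new). Total picks: 3.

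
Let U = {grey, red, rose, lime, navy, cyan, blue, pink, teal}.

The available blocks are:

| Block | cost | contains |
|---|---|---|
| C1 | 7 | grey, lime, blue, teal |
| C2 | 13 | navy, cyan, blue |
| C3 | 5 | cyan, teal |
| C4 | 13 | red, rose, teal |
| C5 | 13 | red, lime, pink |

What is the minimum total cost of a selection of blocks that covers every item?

C1, C2, C4, C5 together cover every item (C1 ∪ C2 ∪ C4 ∪ C5 = {grey, red, rose, lime, navy, cyan, blue, pink, teal}); total cost 7 + 13 + 13 + 13 = 46.
The greedy pick C1, C3, C4, C2, C5 costs 51; no covering selection beats 46.

46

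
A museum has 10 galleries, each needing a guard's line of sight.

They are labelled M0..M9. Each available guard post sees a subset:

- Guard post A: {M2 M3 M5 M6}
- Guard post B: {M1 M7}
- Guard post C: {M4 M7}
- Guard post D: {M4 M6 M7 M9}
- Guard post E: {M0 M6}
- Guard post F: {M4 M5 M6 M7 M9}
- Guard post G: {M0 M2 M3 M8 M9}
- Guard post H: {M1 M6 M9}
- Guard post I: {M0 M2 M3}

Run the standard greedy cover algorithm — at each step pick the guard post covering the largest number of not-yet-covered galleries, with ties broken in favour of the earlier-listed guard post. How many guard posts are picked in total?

Greedy: pick F (covers 5 new) → pick G (covers 4 new) → pick B (covers 1 new). Total picks: 3.

3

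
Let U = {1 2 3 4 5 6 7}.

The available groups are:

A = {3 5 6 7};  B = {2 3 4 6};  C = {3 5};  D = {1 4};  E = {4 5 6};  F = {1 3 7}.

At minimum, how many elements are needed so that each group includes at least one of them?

The 2 elements {3, 4} hit every group.
The groups C, D are pairwise disjoint, so any hitting set needs a separate element for each — at least 2. Hence 2 is optimal.

2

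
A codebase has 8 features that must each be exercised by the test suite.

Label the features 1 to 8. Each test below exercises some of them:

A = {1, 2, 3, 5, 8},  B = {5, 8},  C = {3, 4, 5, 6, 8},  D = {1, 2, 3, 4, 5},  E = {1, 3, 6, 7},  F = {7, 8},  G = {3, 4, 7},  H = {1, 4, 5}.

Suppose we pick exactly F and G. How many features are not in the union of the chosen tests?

Union of F, G = {3, 4, 7, 8}.
Not covered: 1, 2, 5, 6 — 4 features.

4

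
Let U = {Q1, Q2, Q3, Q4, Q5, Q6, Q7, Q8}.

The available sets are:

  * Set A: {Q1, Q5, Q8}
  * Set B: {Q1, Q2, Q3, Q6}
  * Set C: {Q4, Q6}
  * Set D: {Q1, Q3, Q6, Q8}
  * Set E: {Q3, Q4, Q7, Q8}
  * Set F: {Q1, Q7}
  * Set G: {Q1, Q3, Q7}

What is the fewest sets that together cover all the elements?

3

A, B, and E cover everything between them: the union {Q1, Q2, Q3, Q4, Q5, Q6, Q7, Q8} is all of U.
Only B contains Q2, so B is forced; the remaining 4 elements need at least 2 more sets (each remaining set adds at most 3) — so at least 3 sets are needed, and 3 is optimal.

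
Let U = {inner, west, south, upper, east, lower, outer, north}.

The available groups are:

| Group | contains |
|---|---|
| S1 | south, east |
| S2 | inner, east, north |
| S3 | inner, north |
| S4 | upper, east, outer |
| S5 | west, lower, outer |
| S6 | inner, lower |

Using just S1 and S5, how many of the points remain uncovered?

3

Union of S1, S5 = {west, south, east, lower, outer}.
Not covered: inner, upper, north — 3 points.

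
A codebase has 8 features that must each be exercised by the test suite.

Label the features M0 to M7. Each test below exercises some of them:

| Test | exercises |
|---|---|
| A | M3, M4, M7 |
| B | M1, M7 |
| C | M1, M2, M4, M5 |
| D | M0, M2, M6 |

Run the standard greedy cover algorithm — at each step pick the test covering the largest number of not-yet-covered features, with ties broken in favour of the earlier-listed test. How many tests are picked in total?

Greedy: pick C (covers 4 new) → pick A (covers 2 new) → pick D (covers 2 new). Total picks: 3.

3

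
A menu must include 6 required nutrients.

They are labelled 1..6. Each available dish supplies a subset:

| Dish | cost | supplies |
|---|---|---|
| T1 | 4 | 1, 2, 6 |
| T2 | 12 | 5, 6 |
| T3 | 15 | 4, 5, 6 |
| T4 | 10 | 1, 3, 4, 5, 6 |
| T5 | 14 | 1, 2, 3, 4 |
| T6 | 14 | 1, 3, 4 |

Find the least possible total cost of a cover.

14

T1, T4 together cover every nutrient (T1 ∪ T4 = {1, 2, 3, 4, 5, 6}); total cost 4 + 10 = 14.
No covering selection has total cost below 14.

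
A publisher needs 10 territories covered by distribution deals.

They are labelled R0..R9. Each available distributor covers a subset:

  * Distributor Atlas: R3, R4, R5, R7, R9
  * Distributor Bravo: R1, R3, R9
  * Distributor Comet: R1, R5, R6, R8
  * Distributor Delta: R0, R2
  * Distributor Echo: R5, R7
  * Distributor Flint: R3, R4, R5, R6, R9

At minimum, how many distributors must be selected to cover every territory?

3

Take {Atlas, Comet, Delta}. Their union is {R0, R1, R2, R3, R4, R5, R6, R7, R8, R9}, which is all 10 territories.
Only Delta contains R0, so Delta is forced; the remaining 8 territories need at least 2 more distributors (each remaining distributor adds at most 5) — so at least 3 distributors are needed, and 3 is optimal.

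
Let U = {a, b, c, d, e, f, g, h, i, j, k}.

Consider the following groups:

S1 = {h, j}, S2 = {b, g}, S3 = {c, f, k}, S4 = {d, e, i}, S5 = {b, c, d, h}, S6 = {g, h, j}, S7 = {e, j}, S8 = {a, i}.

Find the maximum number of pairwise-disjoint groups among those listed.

S1, S2, S3, S8 are pairwise disjoint (S1={h,j}; S2={b,g}; S3={c,f,k}; S8={a,i}).
Every remaining group overlaps one of these, and no 5 of the listed groups are pairwise disjoint, so 4 is the maximum.

4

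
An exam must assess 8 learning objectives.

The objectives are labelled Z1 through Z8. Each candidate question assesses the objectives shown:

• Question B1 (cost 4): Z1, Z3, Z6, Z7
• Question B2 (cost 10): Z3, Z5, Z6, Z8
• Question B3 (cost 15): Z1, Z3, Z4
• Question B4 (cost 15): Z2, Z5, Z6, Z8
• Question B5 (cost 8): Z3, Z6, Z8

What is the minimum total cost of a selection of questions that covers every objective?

B1, B3, B4 together cover every objective (B1 ∪ B3 ∪ B4 = {Z1, Z2, Z3, Z4, Z5, Z6, Z7, Z8}); total cost 4 + 15 + 15 = 34.
The greedy pick B1, B2, B3, B4 costs 44; no covering selection beats 34.

34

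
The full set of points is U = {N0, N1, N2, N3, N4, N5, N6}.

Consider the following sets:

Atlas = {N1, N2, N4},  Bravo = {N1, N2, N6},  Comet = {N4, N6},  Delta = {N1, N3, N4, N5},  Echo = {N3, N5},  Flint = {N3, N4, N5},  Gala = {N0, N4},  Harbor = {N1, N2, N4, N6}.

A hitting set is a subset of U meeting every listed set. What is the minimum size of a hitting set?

3

H = {N4, N5, N6} meets every set (each contains at least one member of H), and |H| = 3.
The sets Bravo, Echo, Gala are pairwise disjoint, so any hitting set needs a separate point for each — at least 3. Hence 3 is optimal.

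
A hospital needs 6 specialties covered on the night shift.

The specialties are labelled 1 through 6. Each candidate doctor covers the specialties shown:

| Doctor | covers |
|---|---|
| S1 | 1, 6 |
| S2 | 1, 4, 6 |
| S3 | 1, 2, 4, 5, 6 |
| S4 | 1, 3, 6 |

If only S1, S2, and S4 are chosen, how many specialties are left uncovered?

2

Union of S1, S2, S4 = {1, 3, 4, 6}.
Not covered: 2, 5 — 2 specialties.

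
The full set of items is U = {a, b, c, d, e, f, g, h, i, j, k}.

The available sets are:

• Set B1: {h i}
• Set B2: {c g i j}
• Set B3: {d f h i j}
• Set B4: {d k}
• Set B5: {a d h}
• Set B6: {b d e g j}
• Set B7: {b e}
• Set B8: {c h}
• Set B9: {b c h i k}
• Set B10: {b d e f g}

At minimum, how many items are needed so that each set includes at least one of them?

Take T = {b, d, h, i}. Each listed set contains at least one of these, so T is a hitting set of size 4.
No choice of 3 items meets every set, so 4 is the minimum.

4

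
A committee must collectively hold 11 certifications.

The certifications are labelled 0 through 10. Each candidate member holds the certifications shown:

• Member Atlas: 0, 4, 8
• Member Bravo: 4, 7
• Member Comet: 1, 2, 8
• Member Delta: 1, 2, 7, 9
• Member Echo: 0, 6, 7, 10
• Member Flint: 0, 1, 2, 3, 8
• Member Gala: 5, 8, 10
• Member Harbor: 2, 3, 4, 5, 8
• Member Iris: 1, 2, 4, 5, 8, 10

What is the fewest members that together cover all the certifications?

3

Delta and Echo and Harbor together: Delta ∪ Echo ∪ Harbor = {0, 1, 2, 3, 4, 5, 6, 7, 8, 9, 10} — every certification is covered.
Only Echo contains 6, so Echo is forced; the remaining 7 certifications need at least 2 more members (each remaining member adds at most 5) — so at least 3 members are needed, and 3 is optimal.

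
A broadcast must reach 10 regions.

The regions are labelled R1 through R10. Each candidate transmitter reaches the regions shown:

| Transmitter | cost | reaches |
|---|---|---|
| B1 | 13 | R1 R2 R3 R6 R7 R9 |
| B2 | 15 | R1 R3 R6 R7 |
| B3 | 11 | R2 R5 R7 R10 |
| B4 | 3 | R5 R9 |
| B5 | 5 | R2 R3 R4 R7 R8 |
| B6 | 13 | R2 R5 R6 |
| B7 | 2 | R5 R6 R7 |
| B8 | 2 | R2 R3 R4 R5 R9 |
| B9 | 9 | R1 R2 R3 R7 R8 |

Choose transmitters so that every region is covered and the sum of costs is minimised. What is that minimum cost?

24

B3, B7, B8, B9 together cover every region (B3 ∪ B7 ∪ B8 ∪ B9 = {R1, R2, R3, R4, R5, R6, R7, R8, R9, R10}); total cost 11 + 2 + 2 + 9 = 24.
No covering selection has total cost below 24.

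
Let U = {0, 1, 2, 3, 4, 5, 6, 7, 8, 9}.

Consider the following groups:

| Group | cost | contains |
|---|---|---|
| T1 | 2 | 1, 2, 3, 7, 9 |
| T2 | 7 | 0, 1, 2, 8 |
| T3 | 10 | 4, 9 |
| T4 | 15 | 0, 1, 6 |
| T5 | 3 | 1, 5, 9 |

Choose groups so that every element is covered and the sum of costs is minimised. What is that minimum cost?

37

T1, T2, T3, T4, T5 together cover every element (T1 ∪ T2 ∪ T3 ∪ T4 ∪ T5 = {0, 1, 2, 3, 4, 5, 6, 7, 8, 9}); total cost 2 + 7 + 10 + 15 + 3 = 37.
No covering selection has total cost below 37.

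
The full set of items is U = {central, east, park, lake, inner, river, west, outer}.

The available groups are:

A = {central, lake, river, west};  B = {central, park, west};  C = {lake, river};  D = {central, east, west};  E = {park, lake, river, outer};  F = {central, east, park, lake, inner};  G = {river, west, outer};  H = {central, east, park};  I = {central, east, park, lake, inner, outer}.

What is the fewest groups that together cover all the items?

G and I cover everything between them: the union {central, east, park, lake, inner, river, west, outer} is all of U.
No single group has all 8 items (the largest, I, has 6), so 2 is optimal.

2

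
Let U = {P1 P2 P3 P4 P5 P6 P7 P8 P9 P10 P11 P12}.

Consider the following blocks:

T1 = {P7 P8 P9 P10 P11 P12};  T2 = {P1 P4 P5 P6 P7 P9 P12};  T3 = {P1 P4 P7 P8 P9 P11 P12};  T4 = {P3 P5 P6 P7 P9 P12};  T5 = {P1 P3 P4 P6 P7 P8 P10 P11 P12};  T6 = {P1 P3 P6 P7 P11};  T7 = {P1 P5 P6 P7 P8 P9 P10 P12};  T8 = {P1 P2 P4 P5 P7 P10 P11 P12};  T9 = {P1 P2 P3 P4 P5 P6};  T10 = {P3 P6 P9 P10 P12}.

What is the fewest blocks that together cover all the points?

2

T1 and T9 together: T1 ∪ T9 = {P1, P2, P3, P4, P5, P6, P7, P8, P9, P10, P11, P12} — every point is covered.
No single block has all 12 points (the largest, T5, has 9), so 2 is optimal.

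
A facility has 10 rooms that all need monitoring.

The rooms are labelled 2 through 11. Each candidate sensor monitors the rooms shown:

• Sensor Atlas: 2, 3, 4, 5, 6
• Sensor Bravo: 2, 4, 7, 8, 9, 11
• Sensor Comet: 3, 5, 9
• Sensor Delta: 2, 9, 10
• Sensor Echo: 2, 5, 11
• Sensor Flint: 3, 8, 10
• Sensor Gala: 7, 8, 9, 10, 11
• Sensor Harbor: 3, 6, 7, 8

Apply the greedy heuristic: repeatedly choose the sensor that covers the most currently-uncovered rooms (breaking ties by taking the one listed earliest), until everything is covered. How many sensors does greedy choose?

Greedy: pick Bravo (covers 6 new) → pick Atlas (covers 3 new) → pick Delta (covers 1 new). Total picks: 3.
(The true minimum cover uses only 2 sensors, so greedy is not optimal here.)

3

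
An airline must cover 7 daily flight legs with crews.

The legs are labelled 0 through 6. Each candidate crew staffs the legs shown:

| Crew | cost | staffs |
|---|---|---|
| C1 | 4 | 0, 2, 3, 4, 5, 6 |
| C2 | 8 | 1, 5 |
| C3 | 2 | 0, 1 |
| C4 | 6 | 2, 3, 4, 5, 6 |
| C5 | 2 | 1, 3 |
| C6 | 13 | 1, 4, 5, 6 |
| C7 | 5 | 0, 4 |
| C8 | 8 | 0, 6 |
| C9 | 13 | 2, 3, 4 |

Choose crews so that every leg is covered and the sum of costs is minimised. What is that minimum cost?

C1, C3 together cover every leg (C1 ∪ C3 = {0, 1, 2, 3, 4, 5, 6}); total cost 4 + 2 = 6.
No covering selection has total cost below 6.

6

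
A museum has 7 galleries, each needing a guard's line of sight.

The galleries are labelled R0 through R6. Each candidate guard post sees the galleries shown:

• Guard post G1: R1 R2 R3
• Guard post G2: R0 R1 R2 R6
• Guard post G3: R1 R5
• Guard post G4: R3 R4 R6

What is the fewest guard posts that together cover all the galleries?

G2 and G3 and G4 together: G2 ∪ G3 ∪ G4 = {R0, R1, R2, R3, R4, R5, R6} — every gallery is covered.
Only G2 contains R0, so G2 is forced; the remaining 3 galleries need at least 2 more guard posts (each remaining guard post adds at most 2) — so at least 3 guard posts are needed, and 3 is optimal.

3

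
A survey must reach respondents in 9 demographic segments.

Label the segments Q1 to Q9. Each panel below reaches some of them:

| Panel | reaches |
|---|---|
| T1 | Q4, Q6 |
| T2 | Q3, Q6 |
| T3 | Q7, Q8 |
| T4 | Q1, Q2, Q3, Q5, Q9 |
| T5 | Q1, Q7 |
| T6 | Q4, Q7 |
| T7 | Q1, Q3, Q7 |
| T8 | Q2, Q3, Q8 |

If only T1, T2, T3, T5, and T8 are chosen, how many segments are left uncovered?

Union of T1, T2, T3, T5, T8 = {Q1, Q2, Q3, Q4, Q6, Q7, Q8}.
Not covered: Q5, Q9 — 2 segments.

2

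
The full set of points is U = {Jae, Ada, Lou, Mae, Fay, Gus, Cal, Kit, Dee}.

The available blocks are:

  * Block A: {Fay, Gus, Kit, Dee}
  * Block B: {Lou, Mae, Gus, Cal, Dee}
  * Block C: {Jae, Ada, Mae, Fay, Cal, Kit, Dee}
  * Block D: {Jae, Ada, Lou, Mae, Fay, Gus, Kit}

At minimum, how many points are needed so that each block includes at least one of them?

H = {Jae, Gus} meets every block (each contains at least one member of H), and |H| = 2.
No single point lies in every block, so at least 2 are needed and 2 is optimal.

2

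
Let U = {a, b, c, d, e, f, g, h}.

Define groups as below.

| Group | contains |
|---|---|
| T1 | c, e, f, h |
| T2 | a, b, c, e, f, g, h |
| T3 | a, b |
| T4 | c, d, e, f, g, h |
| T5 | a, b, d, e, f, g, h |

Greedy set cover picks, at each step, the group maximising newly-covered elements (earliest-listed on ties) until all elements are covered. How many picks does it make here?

Greedy: pick T2 (covers 7 new) → pick T4 (covers 1 new). Total picks: 2.

2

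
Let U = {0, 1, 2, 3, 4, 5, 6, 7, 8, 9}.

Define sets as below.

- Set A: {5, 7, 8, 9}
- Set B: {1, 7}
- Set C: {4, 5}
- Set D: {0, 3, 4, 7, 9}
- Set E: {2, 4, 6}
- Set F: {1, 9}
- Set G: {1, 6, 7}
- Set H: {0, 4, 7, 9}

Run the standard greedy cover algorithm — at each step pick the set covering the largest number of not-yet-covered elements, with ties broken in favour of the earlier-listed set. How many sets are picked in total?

Greedy: pick D (covers 5 new) → pick A (covers 2 new) → pick E (covers 2 new) → pick B (covers 1 new). Total picks: 4.

4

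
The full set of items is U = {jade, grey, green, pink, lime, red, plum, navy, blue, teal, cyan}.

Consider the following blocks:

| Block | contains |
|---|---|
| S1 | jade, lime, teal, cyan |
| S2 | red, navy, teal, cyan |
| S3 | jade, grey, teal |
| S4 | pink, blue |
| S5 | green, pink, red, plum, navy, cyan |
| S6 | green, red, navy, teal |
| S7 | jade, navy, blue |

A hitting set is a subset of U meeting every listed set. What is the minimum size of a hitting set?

3

The 3 items {red, blue, teal} hit every block.
No choice of 2 items meets every block, so 3 is the minimum.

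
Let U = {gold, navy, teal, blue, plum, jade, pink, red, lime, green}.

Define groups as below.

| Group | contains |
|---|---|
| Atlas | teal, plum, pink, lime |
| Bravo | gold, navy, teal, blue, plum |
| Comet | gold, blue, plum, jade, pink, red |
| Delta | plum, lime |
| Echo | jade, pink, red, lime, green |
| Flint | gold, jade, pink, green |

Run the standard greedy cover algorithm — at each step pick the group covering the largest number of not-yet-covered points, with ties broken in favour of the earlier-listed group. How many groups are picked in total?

Greedy: pick Comet (covers 6 new) → pick Atlas (covers 2 new) → pick Bravo (covers 1 new) → pick Echo (covers 1 new). Total picks: 4.
(The true minimum cover uses only 2 groups, so greedy is not optimal here.)

4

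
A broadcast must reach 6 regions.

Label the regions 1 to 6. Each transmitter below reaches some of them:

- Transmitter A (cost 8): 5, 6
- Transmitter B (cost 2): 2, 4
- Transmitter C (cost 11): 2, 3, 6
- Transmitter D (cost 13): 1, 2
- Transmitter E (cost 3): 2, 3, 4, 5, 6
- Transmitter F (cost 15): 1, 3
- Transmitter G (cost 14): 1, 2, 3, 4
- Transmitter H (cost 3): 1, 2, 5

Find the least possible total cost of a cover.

6

E, H together cover every region (E ∪ H = {1, 2, 3, 4, 5, 6}); total cost 3 + 3 = 6.
No covering selection has total cost below 6.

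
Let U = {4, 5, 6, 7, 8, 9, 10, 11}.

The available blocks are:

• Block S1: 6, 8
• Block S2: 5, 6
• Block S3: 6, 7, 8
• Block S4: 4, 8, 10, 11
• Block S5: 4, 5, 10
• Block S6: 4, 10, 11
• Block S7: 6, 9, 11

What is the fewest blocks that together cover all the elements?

S3 and S5 and S7 together: S3 ∪ S5 ∪ S7 = {4, 5, 6, 7, 8, 9, 10, 11} — every element is covered.
Only S3 contains 7, so S3 is forced; the remaining 5 elements need at least 2 more blocks (each remaining block adds at most 3) — so at least 3 blocks are needed, and 3 is optimal.

3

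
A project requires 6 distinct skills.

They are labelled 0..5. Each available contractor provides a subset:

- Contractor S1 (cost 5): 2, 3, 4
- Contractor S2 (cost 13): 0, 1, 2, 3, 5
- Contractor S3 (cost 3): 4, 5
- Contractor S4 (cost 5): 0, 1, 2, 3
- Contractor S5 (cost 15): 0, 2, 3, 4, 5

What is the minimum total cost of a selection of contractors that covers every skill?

8

S3, S4 together cover every skill (S3 ∪ S4 = {0, 1, 2, 3, 4, 5}); total cost 3 + 5 = 8.
No covering selection has total cost below 8.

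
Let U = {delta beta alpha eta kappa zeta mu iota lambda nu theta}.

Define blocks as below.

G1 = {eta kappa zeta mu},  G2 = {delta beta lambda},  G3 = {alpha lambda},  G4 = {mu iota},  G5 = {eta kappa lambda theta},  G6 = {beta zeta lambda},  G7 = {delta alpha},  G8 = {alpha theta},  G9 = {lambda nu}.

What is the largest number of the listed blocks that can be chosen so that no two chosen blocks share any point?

G2, G4, G8 are pairwise disjoint (G2={delta,beta,lambda}; G4={mu,iota}; G8={alpha,theta}).
Every remaining block overlaps one of these, and no 4 of the listed blocks are pairwise disjoint, so 3 is the maximum.

3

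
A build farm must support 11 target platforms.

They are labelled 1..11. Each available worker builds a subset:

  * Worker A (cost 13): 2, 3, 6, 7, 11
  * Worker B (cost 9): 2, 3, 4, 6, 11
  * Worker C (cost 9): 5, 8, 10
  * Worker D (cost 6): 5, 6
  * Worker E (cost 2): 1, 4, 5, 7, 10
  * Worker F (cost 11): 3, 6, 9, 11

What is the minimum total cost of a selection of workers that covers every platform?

B, C, E, F together cover every platform (B ∪ C ∪ E ∪ F = {1, 2, 3, 4, 5, 6, 7, 8, 9, 10, 11}); total cost 9 + 9 + 2 + 11 = 31.
No covering selection has total cost below 31.

31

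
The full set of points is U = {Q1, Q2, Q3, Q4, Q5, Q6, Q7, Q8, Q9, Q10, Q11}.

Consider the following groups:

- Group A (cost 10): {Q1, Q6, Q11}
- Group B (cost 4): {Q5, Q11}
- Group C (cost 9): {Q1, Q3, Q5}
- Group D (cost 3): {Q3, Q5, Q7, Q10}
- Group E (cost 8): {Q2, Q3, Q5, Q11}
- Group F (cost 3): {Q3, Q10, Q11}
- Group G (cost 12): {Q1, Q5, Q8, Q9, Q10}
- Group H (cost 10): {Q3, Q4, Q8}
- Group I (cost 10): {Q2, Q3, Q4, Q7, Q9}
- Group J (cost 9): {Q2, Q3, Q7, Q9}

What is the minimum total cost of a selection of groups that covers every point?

A, G, I together cover every point (A ∪ G ∪ I = {Q1, Q2, Q3, Q4, Q5, Q6, Q7, Q8, Q9, Q10, Q11}); total cost 10 + 12 + 10 = 32.
The greedy pick D, F, I, A, H costs 36; no covering selection beats 32.

32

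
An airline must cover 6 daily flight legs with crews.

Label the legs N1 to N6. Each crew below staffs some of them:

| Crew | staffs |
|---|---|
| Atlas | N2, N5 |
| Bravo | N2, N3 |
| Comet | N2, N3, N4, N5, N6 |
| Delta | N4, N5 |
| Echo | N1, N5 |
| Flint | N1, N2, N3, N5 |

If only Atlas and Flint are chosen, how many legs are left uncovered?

Union of Atlas, Flint = {N1, N2, N3, N5}.
Not covered: N4, N6 — 2 legs.

2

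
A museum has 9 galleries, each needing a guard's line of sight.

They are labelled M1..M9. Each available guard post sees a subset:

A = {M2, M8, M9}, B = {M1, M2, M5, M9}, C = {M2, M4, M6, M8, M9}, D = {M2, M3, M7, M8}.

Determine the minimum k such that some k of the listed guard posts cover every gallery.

3

B and C and D together: B ∪ C ∪ D = {M1, M2, M3, M4, M5, M6, M7, M8, M9} — every gallery is covered.
Only B contains M1, so B is forced; the remaining 5 galleries need at least 2 more guard posts (each remaining guard post adds at most 3) — so at least 3 guard posts are needed, and 3 is optimal.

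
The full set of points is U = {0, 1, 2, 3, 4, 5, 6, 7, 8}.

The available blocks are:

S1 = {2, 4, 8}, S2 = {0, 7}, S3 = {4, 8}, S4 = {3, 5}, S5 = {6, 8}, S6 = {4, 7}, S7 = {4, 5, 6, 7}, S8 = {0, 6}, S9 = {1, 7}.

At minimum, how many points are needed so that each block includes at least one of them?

Take H = {5, 6, 7, 8}. Each listed block contains at least one of these, so H is a hitting set of size 4.
The blocks S3, S4, S8, S9 are pairwise disjoint, so any hitting set needs a separate point for each — at least 4. Hence 4 is optimal.

4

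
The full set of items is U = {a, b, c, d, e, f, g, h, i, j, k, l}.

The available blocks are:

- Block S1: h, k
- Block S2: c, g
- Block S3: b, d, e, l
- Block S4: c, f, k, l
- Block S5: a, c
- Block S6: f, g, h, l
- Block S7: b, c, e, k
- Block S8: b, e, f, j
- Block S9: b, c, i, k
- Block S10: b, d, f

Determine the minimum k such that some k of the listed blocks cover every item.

5

S3, S5, S6, S8, and S9 cover everything between them: the union {a, b, c, d, e, f, g, h, i, j, k, l} is all of U.
No 4 of the 10 blocks cover everything (all 210 combinations miss at least one item), so 5 is optimal.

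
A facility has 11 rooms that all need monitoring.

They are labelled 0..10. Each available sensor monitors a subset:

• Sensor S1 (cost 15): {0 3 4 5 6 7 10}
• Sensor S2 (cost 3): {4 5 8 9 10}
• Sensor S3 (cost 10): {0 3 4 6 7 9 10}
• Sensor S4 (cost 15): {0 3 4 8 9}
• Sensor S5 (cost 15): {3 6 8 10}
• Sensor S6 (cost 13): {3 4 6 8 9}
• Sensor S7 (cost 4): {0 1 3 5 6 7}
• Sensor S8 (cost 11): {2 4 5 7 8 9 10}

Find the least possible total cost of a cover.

15

S7, S8 together cover every room (S7 ∪ S8 = {0, 1, 2, 3, 4, 5, 6, 7, 8, 9, 10}); total cost 4 + 11 = 15.
The greedy pick S2, S7, S8 costs 18; no covering selection beats 15.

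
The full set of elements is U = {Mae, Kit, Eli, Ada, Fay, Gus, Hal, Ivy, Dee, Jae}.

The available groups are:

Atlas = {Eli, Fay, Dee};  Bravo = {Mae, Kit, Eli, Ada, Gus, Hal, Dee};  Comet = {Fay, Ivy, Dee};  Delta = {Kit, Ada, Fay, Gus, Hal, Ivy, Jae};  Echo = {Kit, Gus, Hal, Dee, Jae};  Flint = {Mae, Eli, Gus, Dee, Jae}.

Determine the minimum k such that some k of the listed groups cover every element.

2

Take {Bravo, Delta}. Their union is {Mae, Kit, Eli, Ada, Fay, Gus, Hal, Ivy, Dee, Jae}, which is all 10 elements.
No single group has all 10 elements (the largest, Bravo, has 7), so 2 is optimal.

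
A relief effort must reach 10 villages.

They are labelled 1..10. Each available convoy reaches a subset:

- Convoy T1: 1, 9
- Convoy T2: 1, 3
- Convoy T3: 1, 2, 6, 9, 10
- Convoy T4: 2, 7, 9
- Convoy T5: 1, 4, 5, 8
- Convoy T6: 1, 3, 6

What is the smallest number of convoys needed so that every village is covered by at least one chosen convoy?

Take {T3, T4, T5, T6}. Their union is {1, 2, 3, 4, 5, 6, 7, 8, 9, 10}, which is all 10 villages.
No 3 of the 6 convoys cover everything (all 20 combinations miss at least one village), so 4 is optimal.

4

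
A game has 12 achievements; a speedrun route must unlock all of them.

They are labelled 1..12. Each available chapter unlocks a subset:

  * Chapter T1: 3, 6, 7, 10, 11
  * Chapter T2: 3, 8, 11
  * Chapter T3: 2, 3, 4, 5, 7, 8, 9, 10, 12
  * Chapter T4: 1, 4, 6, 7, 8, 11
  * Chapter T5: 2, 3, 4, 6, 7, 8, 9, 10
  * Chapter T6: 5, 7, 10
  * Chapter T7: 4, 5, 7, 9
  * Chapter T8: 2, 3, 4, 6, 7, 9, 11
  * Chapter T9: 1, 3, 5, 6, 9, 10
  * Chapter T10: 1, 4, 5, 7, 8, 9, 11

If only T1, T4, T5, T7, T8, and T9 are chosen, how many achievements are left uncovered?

1

Union of T1, T4, T5, T7, T8, T9 = {1, 2, 3, 4, 5, 6, 7, 8, 9, 10, 11}.
Not covered: 12 — 1 achievement.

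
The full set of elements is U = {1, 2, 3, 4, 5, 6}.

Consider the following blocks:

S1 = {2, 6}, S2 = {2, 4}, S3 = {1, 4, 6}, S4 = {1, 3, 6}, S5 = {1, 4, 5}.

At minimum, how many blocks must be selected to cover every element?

S2, S4, and S5 cover everything between them: the union {1, 2, 3, 4, 5, 6} is all of U.
Only S4 contains 3, so S4 is forced; the remaining 3 elements need at least 2 more blocks (each remaining block adds at most 2) — so at least 3 blocks are needed, and 3 is optimal.

3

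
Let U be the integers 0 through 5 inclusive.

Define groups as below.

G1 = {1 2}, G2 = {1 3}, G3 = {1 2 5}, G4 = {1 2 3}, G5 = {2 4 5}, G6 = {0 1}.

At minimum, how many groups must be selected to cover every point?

Take {G2, G5, G6}. Their union is {0, 1, 2, 3, 4, 5}, which is all 6 points.
Only G6 contains 0, so G6 is forced; the remaining 4 points need at least 2 more groups (each remaining group adds at most 3) — so at least 3 groups are needed, and 3 is optimal.

3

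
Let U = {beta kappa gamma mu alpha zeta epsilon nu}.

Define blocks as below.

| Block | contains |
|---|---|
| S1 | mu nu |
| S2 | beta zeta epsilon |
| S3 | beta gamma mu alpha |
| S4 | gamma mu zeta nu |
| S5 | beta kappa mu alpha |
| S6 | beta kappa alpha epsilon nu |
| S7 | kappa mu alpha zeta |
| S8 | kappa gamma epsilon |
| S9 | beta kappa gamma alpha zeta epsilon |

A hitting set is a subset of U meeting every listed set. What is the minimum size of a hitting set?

H = {mu, epsilon} meets every block (each contains at least one member of H), and |H| = 2.
The blocks S1, S9 are pairwise disjoint, so any hitting set needs a separate item for each — at least 2. Hence 2 is optimal.

2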